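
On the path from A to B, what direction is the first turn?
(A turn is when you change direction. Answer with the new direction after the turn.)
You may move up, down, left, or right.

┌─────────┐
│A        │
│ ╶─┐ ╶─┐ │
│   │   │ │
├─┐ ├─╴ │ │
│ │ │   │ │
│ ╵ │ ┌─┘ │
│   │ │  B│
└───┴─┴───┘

Directions: right, right, right, right, down, down, down
First turn direction: down

Solution:

┌─────────┐
│A → → → ↓│
│ ╶─┐ ╶─┐ │
│   │   │↓│
├─┐ ├─╴ │ │
│ │ │   │↓│
│ ╵ │ ┌─┘ │
│   │ │  B│
└───┴─┴───┘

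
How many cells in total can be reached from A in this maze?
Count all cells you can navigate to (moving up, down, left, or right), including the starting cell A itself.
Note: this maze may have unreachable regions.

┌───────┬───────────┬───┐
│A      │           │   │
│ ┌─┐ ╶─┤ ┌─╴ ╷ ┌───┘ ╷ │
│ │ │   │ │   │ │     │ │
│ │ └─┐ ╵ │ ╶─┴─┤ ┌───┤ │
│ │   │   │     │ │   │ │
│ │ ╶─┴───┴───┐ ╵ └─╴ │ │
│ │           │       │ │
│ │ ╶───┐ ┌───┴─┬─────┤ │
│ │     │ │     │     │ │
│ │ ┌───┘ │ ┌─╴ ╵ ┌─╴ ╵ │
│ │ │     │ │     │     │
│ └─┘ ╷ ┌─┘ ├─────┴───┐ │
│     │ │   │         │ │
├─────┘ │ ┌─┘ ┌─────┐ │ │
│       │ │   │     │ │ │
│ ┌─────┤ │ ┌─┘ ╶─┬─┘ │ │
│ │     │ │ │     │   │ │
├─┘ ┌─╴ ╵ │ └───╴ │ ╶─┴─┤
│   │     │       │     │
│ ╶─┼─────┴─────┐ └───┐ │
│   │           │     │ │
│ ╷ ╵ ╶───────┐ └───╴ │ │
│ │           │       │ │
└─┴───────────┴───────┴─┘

Using BFS/flood-fill to find all reachable cells from A:
Maze size: 12 × 12 = 144 total cells
All cells are reachable — the maze is fully connected.
Reachable cells: 144

Reachable region (· marks reachable cells):

┌───────┬───────────┬───┐
│A · · ·│· · · · · ·│· ·│
│ ┌─┐ ╶─┤ ┌─╴ ╷ ┌───┘ ╷ │
│·│·│· ·│·│· ·│·│· · ·│·│
│ │ └─┐ ╵ │ ╶─┴─┤ ┌───┤ │
│·│· ·│· ·│· · ·│·│· ·│·│
│ │ ╶─┴───┴───┐ ╵ └─╴ │ │
│·│· · · · · ·│· · · ·│·│
│ │ ╶───┐ ┌───┴─┬─────┤ │
│·│· · ·│·│· · ·│· · ·│·│
│ │ ┌───┘ │ ┌─╴ ╵ ┌─╴ ╵ │
│·│·│· · ·│·│· · ·│· · ·│
│ └─┘ ╷ ┌─┘ ├─────┴───┐ │
│· · ·│·│· ·│· · · · ·│·│
├─────┘ │ ┌─┘ ┌─────┐ │ │
│· · · ·│·│· ·│· · ·│·│·│
│ ┌─────┤ │ ┌─┘ ╶─┬─┘ │ │
│·│· · ·│·│·│· · ·│· ·│·│
├─┘ ┌─╴ ╵ │ └───╴ │ ╶─┴─┤
│· ·│· · ·│· · · ·│· · ·│
│ ╶─┼─────┴─────┐ └───┐ │
│· ·│· · · · · ·│· · ·│·│
│ ╷ ╵ ╶───────┐ └───╴ │ │
│·│· · · · · ·│· · · ·│·│
└─┴───────────┴───────┴─┘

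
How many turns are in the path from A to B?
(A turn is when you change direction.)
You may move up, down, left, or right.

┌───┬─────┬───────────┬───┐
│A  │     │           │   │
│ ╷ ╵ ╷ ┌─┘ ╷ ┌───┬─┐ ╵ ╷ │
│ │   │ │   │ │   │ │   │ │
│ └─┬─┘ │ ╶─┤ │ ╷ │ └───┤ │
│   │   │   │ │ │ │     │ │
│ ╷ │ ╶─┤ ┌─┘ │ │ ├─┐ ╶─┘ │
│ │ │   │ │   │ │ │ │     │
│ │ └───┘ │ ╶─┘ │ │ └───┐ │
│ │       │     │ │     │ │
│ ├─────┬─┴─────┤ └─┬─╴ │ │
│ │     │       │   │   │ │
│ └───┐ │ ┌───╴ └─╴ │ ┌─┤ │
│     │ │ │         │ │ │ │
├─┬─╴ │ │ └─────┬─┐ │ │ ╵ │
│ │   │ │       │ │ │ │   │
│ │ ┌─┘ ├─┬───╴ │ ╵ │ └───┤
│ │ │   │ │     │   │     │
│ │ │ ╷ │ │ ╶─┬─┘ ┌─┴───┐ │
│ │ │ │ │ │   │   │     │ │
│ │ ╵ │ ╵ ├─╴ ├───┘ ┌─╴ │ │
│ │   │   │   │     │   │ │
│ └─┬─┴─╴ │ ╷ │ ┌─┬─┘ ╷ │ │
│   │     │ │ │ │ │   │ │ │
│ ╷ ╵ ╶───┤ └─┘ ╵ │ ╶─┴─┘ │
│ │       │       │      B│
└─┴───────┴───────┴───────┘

Directions: down, down, right, down, down, right, right, right, up, up, up, right, up, right, down, down, down, left, down, right, right, up, up, up, right, down, down, down, down, right, down, left, left, up, left, left, left, down, down, right, right, right, down, left, left, down, right, down, left, down, down, right, right, up, up, right, right, up, right, right, down, left, down, left, down, right, right, right
Number of turns: 39

Solution:

┌───┬─────┬───────────┬───┐
│A  │     │↱ ↓        │   │
│ ╷ ╵ ╷ ┌─┘ ╷ ┌───┬─┐ ╵ ╷ │
│↓│   │ │↱ ↑│↓│↱ ↓│ │   │ │
│ └─┬─┘ │ ╶─┤ │ ╷ │ └───┤ │
│↳ ↓│   │↑  │↓│↑│↓│     │ │
│ ╷ │ ╶─┤ ┌─┘ │ │ ├─┐ ╶─┘ │
│ │↓│   │↑│↓ ↲│↑│↓│ │     │
│ │ └───┘ │ ╶─┘ │ │ └───┐ │
│ │↳ → → ↑│↳ → ↑│↓│     │ │
│ ├─────┬─┴─────┤ └─┬─╴ │ │
│ │     │↓ ← ← ↰│↳ ↓│   │ │
│ └───┐ │ ┌───╴ └─╴ │ ┌─┤ │
│     │ │↓│    ↑ ← ↲│ │ │ │
├─┬─╴ │ │ └─────┬─┐ │ │ ╵ │
│ │   │ │↳ → → ↓│ │ │ │   │
│ │ ┌─┘ ├─┬───╴ │ ╵ │ └───┤
│ │ │   │ │↓ ← ↲│   │     │
│ │ │ ╷ │ │ ╶─┬─┘ ┌─┴───┐ │
│ │ │ │ │ │↳ ↓│   │↱ → ↓│ │
│ │ ╵ │ ╵ ├─╴ ├───┘ ┌─╴ │ │
│ │   │   │↓ ↲│↱ → ↑│↓ ↲│ │
│ └─┬─┴─╴ │ ╷ │ ┌─┬─┘ ╷ │ │
│   │     │↓│ │↑│ │↓ ↲│ │ │
│ ╷ ╵ ╶───┤ └─┘ ╵ │ ╶─┴─┘ │
│ │       │↳ → ↑  │↳ → → B│
└─┴───────┴───────┴───────┘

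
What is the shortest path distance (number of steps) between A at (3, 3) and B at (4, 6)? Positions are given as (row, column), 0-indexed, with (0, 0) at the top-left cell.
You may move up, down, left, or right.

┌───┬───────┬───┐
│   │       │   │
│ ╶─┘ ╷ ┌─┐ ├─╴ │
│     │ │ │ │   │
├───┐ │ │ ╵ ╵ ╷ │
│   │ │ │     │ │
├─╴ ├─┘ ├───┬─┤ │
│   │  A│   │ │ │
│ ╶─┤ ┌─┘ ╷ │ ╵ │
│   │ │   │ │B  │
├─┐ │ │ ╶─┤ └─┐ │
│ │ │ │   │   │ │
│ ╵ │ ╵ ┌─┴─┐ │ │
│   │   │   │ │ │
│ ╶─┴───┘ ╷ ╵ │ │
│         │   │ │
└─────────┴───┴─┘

Finding path from (3, 3) to (4, 6):
Path: (3,3) → (2,3) → (1,3) → (0,3) → (0,4) → (0,5) → (1,5) → (2,5) → (2,6) → (1,6) → (1,7) → (2,7) → (3,7) → (4,7) → (4,6)
Distance: 14 steps

Solution:

┌───┬───────┬───┐
│   │  ↱ → ↓│   │
│ ╶─┘ ╷ ┌─┐ ├─╴ │
│     │↑│ │↓│↱ ↓│
├───┐ │ │ ╵ ╵ ╷ │
│   │ │↑│  ↳ ↑│↓│
├─╴ ├─┘ ├───┬─┤ │
│   │  A│   │ │↓│
│ ╶─┤ ┌─┘ ╷ │ ╵ │
│   │ │   │ │B ↲│
├─┐ │ │ ╶─┤ └─┐ │
│ │ │ │   │   │ │
│ ╵ │ ╵ ┌─┴─┐ │ │
│   │   │   │ │ │
│ ╶─┴───┘ ╷ ╵ │ │
│         │   │ │
└─────────┴───┴─┘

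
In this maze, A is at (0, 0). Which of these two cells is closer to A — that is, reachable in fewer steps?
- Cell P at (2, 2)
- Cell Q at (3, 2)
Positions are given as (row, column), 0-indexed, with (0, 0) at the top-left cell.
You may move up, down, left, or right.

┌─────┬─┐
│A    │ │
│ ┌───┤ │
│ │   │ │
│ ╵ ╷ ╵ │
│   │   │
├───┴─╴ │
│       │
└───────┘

Shortest path A → P at (2, 2): 6 steps
Shortest path A → Q at (3, 2): 9 steps

P is closer (6 steps vs 9 steps).

Path to P:

┌─────┬─┐
│A    │ │
│ ┌───┤ │
│↓│↱ ↓│ │
│ ╵ ╷ ╵ │
│↳ ↑│P  │
├───┴─╴ │
│       │
└───────┘

Path to Q:

┌─────┬─┐
│A    │ │
│ ┌───┤ │
│↓│↱ ↓│ │
│ ╵ ╷ ╵ │
│↳ ↑│↳ ↓│
├───┴─╴ │
│    Q ↲│
└───────┘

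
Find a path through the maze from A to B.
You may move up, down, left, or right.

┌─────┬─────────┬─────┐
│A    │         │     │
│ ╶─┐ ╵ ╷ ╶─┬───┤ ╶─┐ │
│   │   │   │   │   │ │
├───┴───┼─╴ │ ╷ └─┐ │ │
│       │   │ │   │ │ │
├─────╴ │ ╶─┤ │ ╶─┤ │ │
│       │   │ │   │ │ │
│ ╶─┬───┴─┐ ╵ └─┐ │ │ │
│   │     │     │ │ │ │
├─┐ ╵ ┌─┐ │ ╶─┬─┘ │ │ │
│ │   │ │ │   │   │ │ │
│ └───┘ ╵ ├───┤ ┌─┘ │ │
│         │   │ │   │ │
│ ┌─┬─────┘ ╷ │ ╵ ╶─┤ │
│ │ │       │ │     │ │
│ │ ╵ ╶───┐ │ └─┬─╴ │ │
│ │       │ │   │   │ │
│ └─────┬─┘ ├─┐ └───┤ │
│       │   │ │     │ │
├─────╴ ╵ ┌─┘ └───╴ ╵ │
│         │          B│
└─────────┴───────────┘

Finding the shortest path through the maze:
Path length: 48 steps
Directions: right → right → down → right → up → right → down → right → down → left → down → right → down → right → up → up → up → right → down → down → right → down → down → left → down → down → right → up → right → up → up → up → up → up → left → up → right → right → down → down → down → down → down → down → down → down → down → down

Solution:

┌─────┬─────────┬─────┐
│A → ↓│↱ ↓      │↱ → ↓│
│ ╶─┐ ╵ ╷ ╶─┬───┤ ╶─┐ │
│   │↳ ↑│↳ ↓│↱ ↓│↑ ↰│↓│
├───┴───┼─╴ │ ╷ └─┐ │ │
│       │↓ ↲│↑│↓  │↑│↓│
├─────╴ │ ╶─┤ │ ╶─┤ │ │
│       │↳ ↓│↑│↳ ↓│↑│↓│
│ ╶─┬───┴─┐ ╵ └─┐ │ │ │
│   │     │↳ ↑  │↓│↑│↓│
├─┐ ╵ ┌─┐ │ ╶─┬─┘ │ │ │
│ │   │ │ │   │↓ ↲│↑│↓│
│ └───┘ ╵ ├───┤ ┌─┘ │ │
│         │   │↓│↱ ↑│↓│
│ ┌─┬─────┘ ╷ │ ╵ ╶─┤ │
│ │ │       │ │↳ ↑  │↓│
│ │ ╵ ╶───┐ │ └─┬─╴ │ │
│ │       │ │   │   │↓│
│ └─────┬─┘ ├─┐ └───┤ │
│       │   │ │     │↓│
├─────╴ ╵ ┌─┘ └───╴ ╵ │
│         │          B│
└─────────┴───────────┘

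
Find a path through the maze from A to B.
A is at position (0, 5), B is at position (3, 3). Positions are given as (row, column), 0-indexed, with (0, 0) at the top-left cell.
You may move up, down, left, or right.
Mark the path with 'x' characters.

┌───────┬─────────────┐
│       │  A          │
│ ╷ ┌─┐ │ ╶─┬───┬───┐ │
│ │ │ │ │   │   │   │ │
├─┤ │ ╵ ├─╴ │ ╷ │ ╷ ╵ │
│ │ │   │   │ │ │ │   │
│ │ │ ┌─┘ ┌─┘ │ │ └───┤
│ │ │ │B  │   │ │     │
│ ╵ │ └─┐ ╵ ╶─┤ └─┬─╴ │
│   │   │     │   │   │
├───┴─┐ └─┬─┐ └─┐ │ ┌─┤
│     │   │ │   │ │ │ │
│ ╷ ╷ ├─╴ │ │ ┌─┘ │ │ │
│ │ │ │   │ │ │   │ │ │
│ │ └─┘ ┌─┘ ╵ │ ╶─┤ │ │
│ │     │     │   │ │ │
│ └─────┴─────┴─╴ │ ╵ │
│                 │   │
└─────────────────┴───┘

Finding the shortest path from (0, 5) to (3, 3):
Path length: 7 steps
Directions: left → down → right → down → left → down → left

Solution:

┌───────┬─────────────┐
│       │x A          │
│ ╷ ┌─┐ │ ╶─┬───┬───┐ │
│ │ │ │ │x x│   │   │ │
├─┤ │ ╵ ├─╴ │ ╷ │ ╷ ╵ │
│ │ │   │x x│ │ │ │   │
│ │ │ ┌─┘ ┌─┘ │ │ └───┤
│ │ │ │B x│   │ │     │
│ ╵ │ └─┐ ╵ ╶─┤ └─┬─╴ │
│   │   │     │   │   │
├───┴─┐ └─┬─┐ └─┐ │ ┌─┤
│     │   │ │   │ │ │ │
│ ╷ ╷ ├─╴ │ │ ┌─┘ │ │ │
│ │ │ │   │ │ │   │ │ │
│ │ └─┘ ┌─┘ ╵ │ ╶─┤ │ │
│ │     │     │   │ │ │
│ └─────┴─────┴─╴ │ ╵ │
│                 │   │
└─────────────────┴───┘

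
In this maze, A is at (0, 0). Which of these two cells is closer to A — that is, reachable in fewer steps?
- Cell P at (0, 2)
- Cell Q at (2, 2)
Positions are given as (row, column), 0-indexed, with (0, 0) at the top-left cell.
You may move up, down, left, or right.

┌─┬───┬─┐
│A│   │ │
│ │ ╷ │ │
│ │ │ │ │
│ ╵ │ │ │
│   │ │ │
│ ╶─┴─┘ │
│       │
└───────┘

Shortest path A → P at (0, 2): 6 steps
Shortest path A → Q at (2, 2): 8 steps

P is closer (6 steps vs 8 steps).

Path to P:

┌─┬───┬─┐
│A│↱ P│ │
│ │ ╷ │ │
│↓│↑│ │ │
│ ╵ │ │ │
│↳ ↑│ │ │
│ ╶─┴─┘ │
│       │
└───────┘

Path to Q:

┌─┬───┬─┐
│A│↱ ↓│ │
│ │ ╷ │ │
│↓│↑│↓│ │
│ ╵ │ │ │
│↳ ↑│Q│ │
│ ╶─┴─┘ │
│       │
└───────┘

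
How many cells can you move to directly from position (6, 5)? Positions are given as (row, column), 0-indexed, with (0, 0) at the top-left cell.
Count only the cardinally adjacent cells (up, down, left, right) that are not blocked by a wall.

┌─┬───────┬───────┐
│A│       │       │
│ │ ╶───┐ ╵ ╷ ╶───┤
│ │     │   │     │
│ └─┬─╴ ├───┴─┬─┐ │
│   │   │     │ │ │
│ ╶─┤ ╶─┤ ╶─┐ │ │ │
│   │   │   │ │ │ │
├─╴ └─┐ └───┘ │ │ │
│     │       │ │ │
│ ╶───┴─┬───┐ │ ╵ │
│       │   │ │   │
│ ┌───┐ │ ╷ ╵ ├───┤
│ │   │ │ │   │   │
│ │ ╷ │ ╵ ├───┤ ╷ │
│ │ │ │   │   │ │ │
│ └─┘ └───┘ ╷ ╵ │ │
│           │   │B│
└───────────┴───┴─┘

Checking passable neighbors of (6, 5):
Neighbors: (5, 5), (6, 6)
Count: 2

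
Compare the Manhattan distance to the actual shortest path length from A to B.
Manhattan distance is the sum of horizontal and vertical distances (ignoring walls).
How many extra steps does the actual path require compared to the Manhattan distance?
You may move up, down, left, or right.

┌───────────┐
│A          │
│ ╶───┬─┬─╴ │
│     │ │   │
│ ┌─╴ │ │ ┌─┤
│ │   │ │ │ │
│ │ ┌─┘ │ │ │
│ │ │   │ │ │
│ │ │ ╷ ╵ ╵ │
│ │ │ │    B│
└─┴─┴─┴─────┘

Manhattan distance: |4 - 0| + |5 - 0| = 9
Actual path length: 11
Extra steps: 11 - 9 = 2

Solution:

┌───────────┐
│A → → → → ↓│
│ ╶───┬─┬─╴ │
│     │ │↓ ↲│
│ ┌─╴ │ │ ┌─┤
│ │   │ │↓│ │
│ │ ┌─┘ │ │ │
│ │ │   │↓│ │
│ │ │ ╷ ╵ ╵ │
│ │ │ │  ↳ B│
└─┴─┴─┴─────┘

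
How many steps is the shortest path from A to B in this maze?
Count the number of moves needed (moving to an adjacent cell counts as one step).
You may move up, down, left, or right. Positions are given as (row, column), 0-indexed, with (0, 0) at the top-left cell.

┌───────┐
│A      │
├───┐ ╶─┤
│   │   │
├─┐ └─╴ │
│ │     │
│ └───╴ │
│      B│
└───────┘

Using BFS to find shortest path:
Start: (0, 0), End: (3, 3)
Path found:
(0,0) → (0,1) → (0,2) → (1,2) → (1,3) → (2,3) → (3,3)
Number of steps: 6

Solution:

┌───────┐
│A → ↓  │
├───┐ ╶─┤
│   │↳ ↓│
├─┐ └─╴ │
│ │    ↓│
│ └───╴ │
│      B│
└───────┘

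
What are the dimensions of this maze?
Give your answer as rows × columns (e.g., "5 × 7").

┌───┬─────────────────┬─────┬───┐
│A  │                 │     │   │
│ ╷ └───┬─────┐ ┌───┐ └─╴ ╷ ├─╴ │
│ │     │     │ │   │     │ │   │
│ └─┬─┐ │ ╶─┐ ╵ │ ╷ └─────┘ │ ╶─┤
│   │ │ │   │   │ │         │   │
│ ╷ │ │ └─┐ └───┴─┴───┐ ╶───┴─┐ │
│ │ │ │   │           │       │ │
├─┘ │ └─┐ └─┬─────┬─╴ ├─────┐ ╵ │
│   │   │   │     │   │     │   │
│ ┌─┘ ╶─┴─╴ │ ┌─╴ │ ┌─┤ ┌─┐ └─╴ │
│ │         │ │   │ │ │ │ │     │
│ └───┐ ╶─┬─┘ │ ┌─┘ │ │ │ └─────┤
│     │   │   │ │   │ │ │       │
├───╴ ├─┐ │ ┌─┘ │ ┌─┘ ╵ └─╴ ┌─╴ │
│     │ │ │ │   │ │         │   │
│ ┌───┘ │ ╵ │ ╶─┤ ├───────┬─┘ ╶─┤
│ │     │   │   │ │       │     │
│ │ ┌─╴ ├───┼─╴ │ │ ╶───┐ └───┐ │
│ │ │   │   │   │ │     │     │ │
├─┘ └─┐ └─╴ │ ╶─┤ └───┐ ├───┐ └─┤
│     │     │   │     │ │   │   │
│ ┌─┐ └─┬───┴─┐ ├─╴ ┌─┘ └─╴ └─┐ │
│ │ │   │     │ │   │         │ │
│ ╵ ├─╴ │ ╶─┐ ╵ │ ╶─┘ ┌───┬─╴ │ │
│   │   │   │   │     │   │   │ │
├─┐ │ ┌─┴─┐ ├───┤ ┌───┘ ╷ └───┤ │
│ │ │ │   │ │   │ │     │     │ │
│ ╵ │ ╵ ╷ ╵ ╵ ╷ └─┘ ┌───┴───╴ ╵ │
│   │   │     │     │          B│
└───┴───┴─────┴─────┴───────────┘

Counting the maze dimensions:
Rows (vertical): 15
Columns (horizontal): 16
Dimensions: 15 × 16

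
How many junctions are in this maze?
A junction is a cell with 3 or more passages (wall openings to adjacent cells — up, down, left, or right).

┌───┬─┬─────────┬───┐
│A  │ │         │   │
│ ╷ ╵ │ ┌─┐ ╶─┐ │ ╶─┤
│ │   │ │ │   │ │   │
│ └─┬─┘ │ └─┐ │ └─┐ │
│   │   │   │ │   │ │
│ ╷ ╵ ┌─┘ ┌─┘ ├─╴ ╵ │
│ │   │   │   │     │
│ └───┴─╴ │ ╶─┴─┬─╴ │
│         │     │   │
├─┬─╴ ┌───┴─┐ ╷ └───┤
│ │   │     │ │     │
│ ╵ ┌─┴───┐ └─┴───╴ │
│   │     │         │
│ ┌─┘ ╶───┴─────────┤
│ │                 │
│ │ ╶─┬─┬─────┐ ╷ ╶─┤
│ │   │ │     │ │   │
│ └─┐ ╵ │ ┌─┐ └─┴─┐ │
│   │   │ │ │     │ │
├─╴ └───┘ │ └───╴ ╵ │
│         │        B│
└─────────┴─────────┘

Checking each cell for number of passages:

Junctions found (3+ passages):
  (0, 5): 3 passages
  (2, 0): 3 passages
  (2, 4): 3 passages
  (3, 4): 3 passages
  (3, 8): 3 passages
  (3, 9): 3 passages
  (4, 2): 3 passages
  (4, 6): 3 passages
  (6, 0): 3 passages
  (7, 2): 3 passages
  (7, 7): 3 passages
  (7, 8): 3 passages
  (10, 1): 3 passages
  (10, 8): 3 passages
Total junctions: 14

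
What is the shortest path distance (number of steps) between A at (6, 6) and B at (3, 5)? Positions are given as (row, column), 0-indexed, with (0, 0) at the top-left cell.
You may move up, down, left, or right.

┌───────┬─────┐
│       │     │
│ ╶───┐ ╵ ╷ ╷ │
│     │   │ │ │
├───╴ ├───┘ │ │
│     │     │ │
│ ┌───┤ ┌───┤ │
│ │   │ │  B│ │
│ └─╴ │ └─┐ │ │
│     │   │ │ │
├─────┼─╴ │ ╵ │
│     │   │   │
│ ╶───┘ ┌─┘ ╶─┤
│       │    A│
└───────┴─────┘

Finding path from (6, 6) to (3, 5):
Path: (6,6) → (6,5) → (5,5) → (4,5) → (3,5)
Distance: 4 steps

Solution:

┌───────┬─────┐
│       │     │
│ ╶───┐ ╵ ╷ ╷ │
│     │   │ │ │
├───╴ ├───┘ │ │
│     │     │ │
│ ┌───┤ ┌───┤ │
│ │   │ │  B│ │
│ └─╴ │ └─┐ │ │
│     │   │↑│ │
├─────┼─╴ │ ╵ │
│     │   │↑  │
│ ╶───┘ ┌─┘ ╶─┤
│       │  ↑ A│
└───────┴─────┘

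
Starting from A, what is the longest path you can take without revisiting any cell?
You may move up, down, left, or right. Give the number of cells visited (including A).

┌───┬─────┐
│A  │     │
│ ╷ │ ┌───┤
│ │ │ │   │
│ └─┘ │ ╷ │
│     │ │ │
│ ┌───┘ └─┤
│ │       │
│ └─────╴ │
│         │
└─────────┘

Finding longest simple path using DFS:
Start: (0, 0)
Longest path visits 15 cells
Path: A → down → down → down → down → right → right → right → right → up → left → up → up → right → down

Solution:

┌───┬─────┐
│A  │     │
│ ╷ │ ┌───┤
│↓│ │ │↱ ↓│
│ └─┘ │ ╷ │
│↓    │↑│B│
│ ┌───┘ └─┤
│↓│    ↑ ↰│
│ └─────╴ │
│↳ → → → ↑│
└─────────┘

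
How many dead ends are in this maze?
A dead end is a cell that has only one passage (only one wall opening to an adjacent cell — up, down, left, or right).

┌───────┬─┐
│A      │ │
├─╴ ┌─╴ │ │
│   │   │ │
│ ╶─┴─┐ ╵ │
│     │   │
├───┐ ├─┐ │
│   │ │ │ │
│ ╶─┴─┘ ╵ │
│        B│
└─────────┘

Checking each cell for number of passages:

Dead ends found at positions:
  (0, 0)
  (0, 4)
  (1, 2)
  (3, 1)
  (3, 2)
  (3, 3)
Total dead ends: 6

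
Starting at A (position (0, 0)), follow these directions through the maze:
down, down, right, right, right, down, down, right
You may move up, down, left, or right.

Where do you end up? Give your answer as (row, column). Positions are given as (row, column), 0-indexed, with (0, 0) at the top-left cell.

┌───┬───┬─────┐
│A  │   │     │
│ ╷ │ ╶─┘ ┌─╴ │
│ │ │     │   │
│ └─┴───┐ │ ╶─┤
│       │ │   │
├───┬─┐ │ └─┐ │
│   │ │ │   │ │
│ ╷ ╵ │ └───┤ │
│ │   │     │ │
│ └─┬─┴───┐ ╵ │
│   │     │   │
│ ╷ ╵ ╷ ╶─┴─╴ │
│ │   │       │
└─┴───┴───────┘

Following directions step by step:
Start: (0, 0)
  down: (0, 0) → (1, 0)
  down: (1, 0) → (2, 0)
  right: (2, 0) → (2, 1)
  right: (2, 1) → (2, 2)
  right: (2, 2) → (2, 3)
  down: (2, 3) → (3, 3)
  down: (3, 3) → (4, 3)
  right: (4, 3) → (4, 4)
Final position: (4, 4)

Path taken:

┌───┬───┬─────┐
│A  │   │     │
│ ╷ │ ╶─┘ ┌─╴ │
│↓│ │     │   │
│ └─┴───┐ │ ╶─┤
│↳ → → ↓│ │   │
├───┬─┐ │ └─┐ │
│   │ │↓│   │ │
│ ╷ ╵ │ └───┤ │
│ │   │↳ B  │ │
│ └─┬─┴───┐ ╵ │
│   │     │   │
│ ╷ ╵ ╷ ╶─┴─╴ │
│ │   │       │
└─┴───┴───────┘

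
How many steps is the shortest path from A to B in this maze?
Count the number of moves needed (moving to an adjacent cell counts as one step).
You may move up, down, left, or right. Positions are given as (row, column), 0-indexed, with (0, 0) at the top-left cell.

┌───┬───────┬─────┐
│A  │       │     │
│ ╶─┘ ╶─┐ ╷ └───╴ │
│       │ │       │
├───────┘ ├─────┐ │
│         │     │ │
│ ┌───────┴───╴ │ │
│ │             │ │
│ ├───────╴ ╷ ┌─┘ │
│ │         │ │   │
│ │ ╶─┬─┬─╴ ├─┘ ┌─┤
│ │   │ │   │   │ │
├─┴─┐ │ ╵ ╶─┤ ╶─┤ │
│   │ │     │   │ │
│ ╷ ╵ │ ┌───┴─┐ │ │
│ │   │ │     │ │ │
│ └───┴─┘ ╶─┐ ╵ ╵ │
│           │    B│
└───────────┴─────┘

Using BFS to find shortest path:
Start: (0, 0), End: (8, 8)
Path found:
(0,0) → (1,0) → (1,1) → (1,2) → (0,2) → (0,3) → (0,4) → (0,5) → (1,5) → (1,6) → (1,7) → (1,8) → (2,8) → (3,8) → (4,8) → (4,7) → (5,7) → (5,6) → (6,6) → (6,7) → (7,7) → (8,7) → (8,8)
Number of steps: 22

Solution:

┌───┬───────┬─────┐
│A  │↱ → → ↓│     │
│ ╶─┘ ╶─┐ ╷ └───╴ │
│↳ → ↑  │ │↳ → → ↓│
├───────┘ ├─────┐ │
│         │     │↓│
│ ┌───────┴───╴ │ │
│ │             │↓│
│ ├───────╴ ╷ ┌─┘ │
│ │         │ │↓ ↲│
│ │ ╶─┬─┬─╴ ├─┘ ┌─┤
│ │   │ │   │↓ ↲│ │
├─┴─┐ │ ╵ ╶─┤ ╶─┤ │
│   │ │     │↳ ↓│ │
│ ╷ ╵ │ ┌───┴─┐ │ │
│ │   │ │     │↓│ │
│ └───┴─┘ ╶─┐ ╵ ╵ │
│           │  ↳ B│
└───────────┴─────┘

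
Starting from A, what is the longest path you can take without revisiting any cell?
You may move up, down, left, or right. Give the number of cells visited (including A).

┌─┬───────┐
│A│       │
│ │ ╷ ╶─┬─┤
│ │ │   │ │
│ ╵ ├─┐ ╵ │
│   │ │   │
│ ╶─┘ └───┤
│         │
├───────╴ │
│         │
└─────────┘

Finding longest simple path using DFS:
Start: (0, 0)
Longest path visits 13 cells
Path: A → down → down → down → right → right → right → right → down → left → left → left → left

Solution:

┌─┬───────┐
│A│       │
│ │ ╷ ╶─┬─┤
│↓│ │   │ │
│ ╵ ├─┐ ╵ │
│↓  │ │   │
│ ╶─┘ └───┤
│↳ → → → ↓│
├───────╴ │
│B ← ← ← ↲│
└─────────┘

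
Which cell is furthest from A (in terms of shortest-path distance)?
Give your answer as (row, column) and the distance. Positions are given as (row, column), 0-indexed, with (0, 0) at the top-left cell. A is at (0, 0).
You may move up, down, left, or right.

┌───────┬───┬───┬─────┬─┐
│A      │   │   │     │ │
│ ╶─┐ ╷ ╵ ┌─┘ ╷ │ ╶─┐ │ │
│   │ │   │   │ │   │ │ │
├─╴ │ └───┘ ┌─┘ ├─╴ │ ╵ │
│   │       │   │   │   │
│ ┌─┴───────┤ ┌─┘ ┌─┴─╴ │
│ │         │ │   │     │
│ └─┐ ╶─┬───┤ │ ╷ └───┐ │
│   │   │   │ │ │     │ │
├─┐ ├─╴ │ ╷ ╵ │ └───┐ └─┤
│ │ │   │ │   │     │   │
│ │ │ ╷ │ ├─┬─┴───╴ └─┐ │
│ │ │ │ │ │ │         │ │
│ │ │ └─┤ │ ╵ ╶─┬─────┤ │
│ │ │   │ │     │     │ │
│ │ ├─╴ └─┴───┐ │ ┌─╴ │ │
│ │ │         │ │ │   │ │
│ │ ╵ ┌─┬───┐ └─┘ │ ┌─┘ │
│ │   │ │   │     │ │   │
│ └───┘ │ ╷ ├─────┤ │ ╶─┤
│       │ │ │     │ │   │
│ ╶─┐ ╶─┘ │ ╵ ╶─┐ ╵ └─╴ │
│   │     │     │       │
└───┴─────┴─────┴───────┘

Computing BFS distances from A to all cells:
Furthest cell: (3, 9)
Distance: 58 steps

Path from A to the furthest cell:

┌───────┬───┬───┬─────┬─┐
│A      │   │   │↱ → ↓│ │
│ ╶─┐ ╷ ╵ ┌─┘ ╷ │ ╶─┐ │ │
│↳ ↓│ │   │   │ │↑ ↰│↓│ │
├─╴ │ └───┘ ┌─┘ ├─╴ │ ╵ │
│↓ ↲│       │   │↱ ↑│↳ ↓│
│ ┌─┴───────┤ ┌─┘ ┌─┴─╴ │
│↓│         │ │  ↑│B ← ↲│
│ └─┐ ╶─┬───┤ │ ╷ └───┐ │
│↳ ↓│   │   │ │ │↑ ← ↰│ │
├─┐ ├─╴ │ ╷ ╵ │ └───┐ └─┤
│ │↓│   │ │   │     │↑ ↰│
│ │ │ ╷ │ ├─┬─┴───╴ └─┐ │
│ │↓│ │ │ │ │         │↑│
│ │ │ └─┤ │ ╵ ╶─┬─────┤ │
│ │↓│   │ │     │↱ → ↓│↑│
│ │ ├─╴ └─┴───┐ │ ┌─╴ │ │
│ │↓│↱ → → → ↓│ │↑│↓ ↲│↑│
│ │ ╵ ┌─┬───┐ └─┘ │ ┌─┘ │
│ │↳ ↑│ │   │↳ → ↑│↓│↱ ↑│
│ └───┘ │ ╷ ├─────┤ │ ╶─┤
│       │ │ │     │↓│↑ ↰│
│ ╶─┐ ╶─┘ │ ╵ ╶─┐ ╵ └─╴ │
│   │     │     │  ↳ → ↑│
└───┴─────┴─────┴───────┘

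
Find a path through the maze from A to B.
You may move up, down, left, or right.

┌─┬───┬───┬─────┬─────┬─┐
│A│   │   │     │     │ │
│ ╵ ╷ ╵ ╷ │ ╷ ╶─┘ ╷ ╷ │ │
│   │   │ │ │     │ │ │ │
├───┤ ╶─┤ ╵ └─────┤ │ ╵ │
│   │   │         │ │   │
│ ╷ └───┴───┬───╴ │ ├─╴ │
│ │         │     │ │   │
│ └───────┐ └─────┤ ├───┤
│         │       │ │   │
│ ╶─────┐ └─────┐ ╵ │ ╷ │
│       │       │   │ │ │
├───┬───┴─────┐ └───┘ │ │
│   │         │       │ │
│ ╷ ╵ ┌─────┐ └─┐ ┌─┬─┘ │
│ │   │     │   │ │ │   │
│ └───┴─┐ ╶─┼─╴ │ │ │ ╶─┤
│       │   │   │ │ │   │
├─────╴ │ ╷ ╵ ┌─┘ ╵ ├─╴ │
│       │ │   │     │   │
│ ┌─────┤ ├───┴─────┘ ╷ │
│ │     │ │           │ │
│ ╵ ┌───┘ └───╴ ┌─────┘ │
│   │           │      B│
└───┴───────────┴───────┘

Finding the shortest path through the maze:
Path length: 62 steps
Directions: down → right → up → right → down → right → up → right → down → down → right → up → up → right → down → right → right → up → right → down → down → down → down → down → left → up → left → left → left → up → left → left → left → left → up → left → down → down → right → right → right → right → down → right → right → right → down → right → right → right → up → up → right → down → down → down → left → down → right → down → down → down

Solution:

┌─┬───┬───┬─────┬─────┬─┐
│A│↱ ↓│↱ ↓│↱ ↓  │↱ ↓  │ │
│ ╵ ╷ ╵ ╷ │ ╷ ╶─┘ ╷ ╷ │ │
│↳ ↑│↳ ↑│↓│↑│↳ → ↑│↓│ │ │
├───┤ ╶─┤ ╵ └─────┤ │ ╵ │
│↓ ↰│   │↳ ↑      │↓│   │
│ ╷ └───┴───┬───╴ │ ├─╴ │
│↓│↑ ← ← ← ↰│     │↓│   │
│ └───────┐ └─────┤ ├───┤
│↳ → → → ↓│↑ ← ← ↰│↓│↱ ↓│
│ ╶─────┐ └─────┐ ╵ │ ╷ │
│       │↳ → → ↓│↑ ↲│↑│↓│
├───┬───┴─────┐ └───┘ │ │
│   │         │↳ → → ↑│↓│
│ ╷ ╵ ┌─────┐ └─┐ ┌─┬─┘ │
│ │   │     │   │ │ │↓ ↲│
│ └───┴─┐ ╶─┼─╴ │ │ │ ╶─┤
│       │   │   │ │ │↳ ↓│
├─────╴ │ ╷ ╵ ┌─┘ ╵ ├─╴ │
│       │ │   │     │  ↓│
│ ┌─────┤ ├───┴─────┘ ╷ │
│ │     │ │           │↓│
│ ╵ ┌───┘ └───╴ ┌─────┘ │
│   │           │      B│
└───┴───────────┴───────┘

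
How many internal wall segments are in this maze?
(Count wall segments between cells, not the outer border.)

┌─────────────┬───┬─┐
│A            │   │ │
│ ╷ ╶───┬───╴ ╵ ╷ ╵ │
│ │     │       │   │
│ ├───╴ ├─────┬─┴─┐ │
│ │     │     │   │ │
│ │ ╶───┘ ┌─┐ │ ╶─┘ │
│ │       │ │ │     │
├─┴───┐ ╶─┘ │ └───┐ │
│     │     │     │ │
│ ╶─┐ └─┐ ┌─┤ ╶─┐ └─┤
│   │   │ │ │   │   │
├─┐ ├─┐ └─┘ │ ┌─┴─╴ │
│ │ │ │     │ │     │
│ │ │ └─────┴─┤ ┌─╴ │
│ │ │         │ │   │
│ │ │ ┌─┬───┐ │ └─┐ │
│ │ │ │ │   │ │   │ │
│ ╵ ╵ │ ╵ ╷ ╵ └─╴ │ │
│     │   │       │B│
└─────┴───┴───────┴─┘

Counting internal wall segments:
Total internal walls: 81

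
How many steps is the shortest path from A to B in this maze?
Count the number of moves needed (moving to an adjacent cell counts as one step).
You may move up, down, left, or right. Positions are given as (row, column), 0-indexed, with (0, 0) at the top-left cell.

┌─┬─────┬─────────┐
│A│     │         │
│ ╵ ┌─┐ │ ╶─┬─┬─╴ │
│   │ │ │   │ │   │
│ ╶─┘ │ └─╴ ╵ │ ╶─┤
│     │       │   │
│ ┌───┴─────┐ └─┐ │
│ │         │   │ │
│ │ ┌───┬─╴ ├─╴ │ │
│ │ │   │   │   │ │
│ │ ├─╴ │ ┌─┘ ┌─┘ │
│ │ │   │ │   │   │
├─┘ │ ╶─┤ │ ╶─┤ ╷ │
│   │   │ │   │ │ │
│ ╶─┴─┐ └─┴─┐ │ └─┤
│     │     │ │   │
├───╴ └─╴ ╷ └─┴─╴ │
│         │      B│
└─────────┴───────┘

Using BFS to find shortest path:
Start: (0, 0), End: (8, 8)
Path found:
(0,0) → (1,0) → (1,1) → (0,1) → (0,2) → (0,3) → (1,3) → (2,3) → (2,4) → (2,5) → (1,5) → (1,4) → (0,4) → (0,5) → (0,6) → (0,7) → (0,8) → (1,8) → (1,7) → (2,7) → (2,8) → (3,8) → (4,8) → (5,8) → (5,7) → (6,7) → (7,7) → (7,8) → (8,8)
Number of steps: 28

Solution:

┌─┬─────┬─────────┐
│A│↱ → ↓│↱ → → → ↓│
│ ╵ ┌─┐ │ ╶─┬─┬─╴ │
│↳ ↑│ │↓│↑ ↰│ │↓ ↲│
│ ╶─┘ │ └─╴ ╵ │ ╶─┤
│     │↳ → ↑  │↳ ↓│
│ ┌───┴─────┐ └─┐ │
│ │         │   │↓│
│ │ ┌───┬─╴ ├─╴ │ │
│ │ │   │   │   │↓│
│ │ ├─╴ │ ┌─┘ ┌─┘ │
│ │ │   │ │   │↓ ↲│
├─┘ │ ╶─┤ │ ╶─┤ ╷ │
│   │   │ │   │↓│ │
│ ╶─┴─┐ └─┴─┐ │ └─┤
│     │     │ │↳ ↓│
├───╴ └─╴ ╷ └─┴─╴ │
│         │      B│
└─────────┴───────┘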